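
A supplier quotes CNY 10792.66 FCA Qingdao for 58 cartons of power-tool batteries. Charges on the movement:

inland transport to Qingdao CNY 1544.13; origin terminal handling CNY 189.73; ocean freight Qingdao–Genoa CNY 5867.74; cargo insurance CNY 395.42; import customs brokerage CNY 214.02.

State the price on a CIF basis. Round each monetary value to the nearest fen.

Not relevant to the conversion: inland to port — on the seller under both FCA and CIF; already in the FCA price and stays in the CIF price. brokerage — on the buyer under both terms; not part of either seller's price.
From FCA to CIF, the seller additionally bears: origin terminal, freight, insurance.
CIF price = 10792.66 + 189.73 + 5867.74 + 395.42 = 17245.55

CIF price: CNY 17245.55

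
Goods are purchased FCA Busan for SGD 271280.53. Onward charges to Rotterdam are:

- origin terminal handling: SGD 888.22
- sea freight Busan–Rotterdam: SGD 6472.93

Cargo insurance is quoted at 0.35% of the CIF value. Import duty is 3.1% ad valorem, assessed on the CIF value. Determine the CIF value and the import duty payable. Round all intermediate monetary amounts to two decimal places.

Let C be the CIF value. C = FCA price + pre-shipment costs + freight + 0.35% × C
C − 0.35% × C = 271280.53 + 888.22 + 6472.93
0.9965 × C = 278641.68
C = 278641.68 / 0.9965 = 279620.35
Insurance premium = 0.35% × 279620.35 = 978.67
Import duty = 279620.35 × 3.1% = 8668.23

CIF value: SGD 279620.35; import duty: SGD 8668.23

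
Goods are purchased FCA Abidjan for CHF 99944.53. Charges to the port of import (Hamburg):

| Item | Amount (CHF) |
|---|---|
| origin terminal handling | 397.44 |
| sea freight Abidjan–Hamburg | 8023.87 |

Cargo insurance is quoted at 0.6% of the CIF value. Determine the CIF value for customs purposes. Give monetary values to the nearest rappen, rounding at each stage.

Let C be the CIF value. C = FCA price + pre-shipment costs + freight + 0.6% × C
C − 0.6% × C = 99944.53 + 397.44 + 8023.87
0.994 × C = 108365.84
C = 108365.84 / 0.994 = 109019.96
Insurance premium = 0.6% × 109019.96 = 654.12

CIF value: CHF 109019.96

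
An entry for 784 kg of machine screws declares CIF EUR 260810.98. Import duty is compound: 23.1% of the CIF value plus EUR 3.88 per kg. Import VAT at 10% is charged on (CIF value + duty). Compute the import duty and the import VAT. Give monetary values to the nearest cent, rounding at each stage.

Ad valorem component: 260810.98 × 23.1% = 60247.34
Specific component: 784 × 3.88 = 3041.92
Import duty = 60247.34 + 3041.92 = 63289.26
VAT base = CIF + duty = 260810.98 + 63289.26 = 324100.24
Import VAT = 324100.24 × 10% = 32410.02

Import duty: EUR 63289.26; import VAT: EUR 32410.02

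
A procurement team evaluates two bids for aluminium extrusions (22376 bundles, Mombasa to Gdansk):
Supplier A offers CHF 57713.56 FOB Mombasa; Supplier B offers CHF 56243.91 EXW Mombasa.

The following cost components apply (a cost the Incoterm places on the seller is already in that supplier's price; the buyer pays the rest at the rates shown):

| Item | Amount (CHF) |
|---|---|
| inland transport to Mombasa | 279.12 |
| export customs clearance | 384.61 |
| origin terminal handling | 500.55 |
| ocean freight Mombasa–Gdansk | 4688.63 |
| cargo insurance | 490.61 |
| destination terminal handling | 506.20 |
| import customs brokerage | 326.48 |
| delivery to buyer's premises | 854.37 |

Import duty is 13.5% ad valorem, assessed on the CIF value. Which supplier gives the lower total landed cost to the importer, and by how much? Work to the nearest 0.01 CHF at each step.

Supplier B is cheaper by CHF 346.60

Supplier A (FOB):
CIF value = FOB price + freight + insurance = 57713.56 + 4688.63 + 490.61 = 62892.80
Import duty = 62892.80 × 13.5% = 8490.53
Buyer bears (A): 4688.63 + 490.61 + 506.20 + 326.48 + 854.37 = 6866.29
Landed cost (A) = invoice 57713.56 + 6866.29 + duty 8490.53 = 73070.38
Supplier B (EXW):
CIF value = EXW price + inland to port + export clearance + origin terminal + freight + insurance = 56243.91 + 279.12 + 384.61 + 500.55 + 4688.63 + 490.61 = 62587.43
Import duty = 62587.43 × 13.5% = 8449.30
Buyer bears (B): 279.12 + 384.61 + 500.55 + 4688.63 + 490.61 + 506.20 + 326.48 + 854.37 = 8030.57
Landed cost (B) = invoice 56243.91 + 8030.57 + duty 8449.30 = 72723.78
Difference = |73070.38 − 72723.78| = 346.60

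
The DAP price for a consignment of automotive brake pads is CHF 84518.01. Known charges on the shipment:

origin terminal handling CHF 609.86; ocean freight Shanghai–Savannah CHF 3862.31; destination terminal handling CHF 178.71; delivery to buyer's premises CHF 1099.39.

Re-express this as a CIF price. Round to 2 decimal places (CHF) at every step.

CIF price: CHF 83239.91

Not relevant to the conversion: origin terminal, freight — on the seller under both DAP and CIF; already in the DAP price and stays in the CIF price.
From DAP to CIF, the seller no longer bears: destination terminal, delivery.
CIF price = 84518.01 − 178.71 − 1099.39 = 83239.91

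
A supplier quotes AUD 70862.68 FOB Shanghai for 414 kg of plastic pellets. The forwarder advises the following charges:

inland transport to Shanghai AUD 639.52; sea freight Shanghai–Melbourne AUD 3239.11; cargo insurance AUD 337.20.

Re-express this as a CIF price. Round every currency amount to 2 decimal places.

Not relevant to the conversion: inland to port — on the seller under both FOB and CIF; already in the FOB price and stays in the CIF price.
From FOB to CIF, the seller additionally bears: freight, insurance.
CIF price = 70862.68 + 3239.11 + 337.20 = 74438.99

CIF price: AUD 74438.99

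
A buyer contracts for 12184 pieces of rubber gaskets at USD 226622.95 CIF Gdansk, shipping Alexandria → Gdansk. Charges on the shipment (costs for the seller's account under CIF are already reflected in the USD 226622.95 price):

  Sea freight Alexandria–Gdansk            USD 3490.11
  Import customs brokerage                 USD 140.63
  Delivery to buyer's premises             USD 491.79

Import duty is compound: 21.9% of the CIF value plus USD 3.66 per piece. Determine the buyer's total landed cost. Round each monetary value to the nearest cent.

Total landed cost: USD 321479.24

CIF: the seller pays costs through ocean freight and marine insurance to the destination port.
Already in the invoice (seller's account under CIF): freight — exclude.
The CIF price already equals the CIF value: 226622.95
Ad valorem component: 226622.95 × 21.9% = 49630.43
Specific component: 12184 × 3.66 = 44593.44
Import duty = 49630.43 + 44593.44 = 94223.87
Buyer bears: brokerage 140.63 + delivery 491.79 + duty 94223.87 = 94856.29
Landed cost = invoice 226622.95 + 94856.29 = 321479.24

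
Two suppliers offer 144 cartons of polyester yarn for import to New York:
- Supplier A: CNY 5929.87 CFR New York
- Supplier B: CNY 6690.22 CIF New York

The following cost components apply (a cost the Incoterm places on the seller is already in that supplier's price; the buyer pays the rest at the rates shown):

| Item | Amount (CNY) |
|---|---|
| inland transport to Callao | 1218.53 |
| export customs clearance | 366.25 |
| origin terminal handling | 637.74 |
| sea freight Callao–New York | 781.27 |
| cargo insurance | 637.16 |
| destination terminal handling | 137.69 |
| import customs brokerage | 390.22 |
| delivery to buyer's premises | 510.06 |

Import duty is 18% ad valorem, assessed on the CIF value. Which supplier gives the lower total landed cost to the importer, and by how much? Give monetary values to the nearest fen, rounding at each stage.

Supplier A (CFR):
CIF value = CFR price + insurance = 5929.87 + 637.16 = 6567.03
Import duty = 6567.03 × 18% = 1182.07
Buyer bears (A): 637.16 + 137.69 + 390.22 + 510.06 = 1675.13
Landed cost (A) = invoice 5929.87 + 1675.13 + duty 1182.07 = 8787.07
Supplier B (CIF):
The CIF price already equals the CIF value: 6690.22
Import duty = 6690.22 × 18% = 1204.24
Buyer bears (B): 137.69 + 390.22 + 510.06 = 1037.97
Landed cost (B) = invoice 6690.22 + 1037.97 + duty 1204.24 = 8932.43
Difference = |8787.07 − 8932.43| = 145.36

Supplier A is cheaper by CNY 145.36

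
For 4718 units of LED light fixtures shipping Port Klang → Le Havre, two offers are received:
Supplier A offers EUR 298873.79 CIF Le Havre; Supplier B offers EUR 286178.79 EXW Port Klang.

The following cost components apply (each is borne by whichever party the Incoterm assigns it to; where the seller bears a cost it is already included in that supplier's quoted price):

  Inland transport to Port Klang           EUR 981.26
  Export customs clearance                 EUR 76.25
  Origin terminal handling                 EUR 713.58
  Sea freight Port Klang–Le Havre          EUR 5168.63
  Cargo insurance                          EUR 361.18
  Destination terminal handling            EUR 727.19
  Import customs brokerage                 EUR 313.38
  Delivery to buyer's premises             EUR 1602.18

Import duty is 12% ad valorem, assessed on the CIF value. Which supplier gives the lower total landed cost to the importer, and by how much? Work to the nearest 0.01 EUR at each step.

Supplier A (CIF):
The CIF price already equals the CIF value: 298873.79
Import duty = 298873.79 × 12% = 35864.85
Buyer bears (A): 727.19 + 313.38 + 1602.18 = 2642.75
Landed cost (A) = invoice 298873.79 + 2642.75 + duty 35864.85 = 337381.39
Supplier B (EXW):
CIF value = EXW price + inland to port + export clearance + origin terminal + freight + insurance = 286178.79 + 981.26 + 76.25 + 713.58 + 5168.63 + 361.18 = 293479.69
Import duty = 293479.69 × 12% = 35217.56
Buyer bears (B): 981.26 + 76.25 + 713.58 + 5168.63 + 361.18 + 727.19 + 313.38 + 1602.18 = 9943.65
Landed cost (B) = invoice 286178.79 + 9943.65 + duty 35217.56 = 331340.00
Difference = |337381.39 − 331340.00| = 6041.39

Supplier B is cheaper by EUR 6041.39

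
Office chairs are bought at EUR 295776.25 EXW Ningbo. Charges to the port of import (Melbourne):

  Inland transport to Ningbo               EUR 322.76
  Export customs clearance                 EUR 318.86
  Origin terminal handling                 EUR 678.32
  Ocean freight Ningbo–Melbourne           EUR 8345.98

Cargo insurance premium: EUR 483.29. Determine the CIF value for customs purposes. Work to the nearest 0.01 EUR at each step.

CIF value: EUR 305925.46

CIF = EXW price + pre-shipment costs + freight + insurance
CIF = 295776.25 + 322.76 + 318.86 + 678.32 + 8345.98 + 483.29 = 305925.46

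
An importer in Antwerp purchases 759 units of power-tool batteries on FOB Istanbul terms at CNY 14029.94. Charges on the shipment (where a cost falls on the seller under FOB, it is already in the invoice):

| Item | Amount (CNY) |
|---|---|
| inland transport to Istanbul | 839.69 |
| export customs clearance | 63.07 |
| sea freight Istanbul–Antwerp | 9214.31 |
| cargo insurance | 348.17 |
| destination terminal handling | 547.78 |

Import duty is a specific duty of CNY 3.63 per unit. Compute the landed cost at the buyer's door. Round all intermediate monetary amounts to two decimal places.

Total landed cost: CNY 26895.37

FOB: the seller bears costs until goods are on board at the origin port; the buyer bears freight, insurance and all costs thereafter.
Already in the invoice (seller's account under FOB): inland to port, export clearance — exclude.
CIF value = FOB price + freight + insurance = 14029.94 + 9214.31 + 348.17 = 23592.42
Import duty = 759 × 3.63 = 2755.17
Buyer bears: freight 9214.31 + insurance 348.17 + destination terminal 547.78 + duty 2755.17 = 12865.43
Landed cost = invoice 14029.94 + 12865.43 = 26895.37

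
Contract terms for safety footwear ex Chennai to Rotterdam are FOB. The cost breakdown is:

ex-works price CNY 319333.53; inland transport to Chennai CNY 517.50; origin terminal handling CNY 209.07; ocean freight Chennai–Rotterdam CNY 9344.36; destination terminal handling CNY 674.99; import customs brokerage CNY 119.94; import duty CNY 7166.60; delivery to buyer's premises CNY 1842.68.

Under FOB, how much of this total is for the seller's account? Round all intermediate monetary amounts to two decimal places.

FOB: the seller bears costs until goods are on board at the origin port; the buyer bears freight, insurance and all costs thereafter.
Seller's account: goods 319333.53 + inland to port 517.50 + origin terminal 209.07 = 320060.10
Buyer's account: freight 9344.36 + destination terminal 674.99 + brokerage 119.94 + duty 7166.60 + delivery 1842.68 = 19148.57

Seller's account: CNY 320060.10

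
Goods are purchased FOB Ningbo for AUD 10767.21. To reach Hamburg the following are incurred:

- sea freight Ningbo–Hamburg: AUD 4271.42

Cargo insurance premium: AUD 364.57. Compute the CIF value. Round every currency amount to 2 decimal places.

CIF value: AUD 15403.20

CIF = FOB price + freight + insurance
CIF = 10767.21 + 4271.42 + 364.57 = 15403.20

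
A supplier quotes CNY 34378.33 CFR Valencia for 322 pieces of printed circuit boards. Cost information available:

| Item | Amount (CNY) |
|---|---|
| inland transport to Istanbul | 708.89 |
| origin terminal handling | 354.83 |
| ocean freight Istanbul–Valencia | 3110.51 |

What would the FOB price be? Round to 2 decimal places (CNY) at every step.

Not relevant to the conversion: inland to port, origin terminal — on the seller under both CFR and FOB; already in the CFR price and stays in the FOB price.
From CFR to FOB, the seller no longer bears: freight.
FOB price = 34378.33 − 3110.51 = 31267.82

FOB price: CNY 31267.82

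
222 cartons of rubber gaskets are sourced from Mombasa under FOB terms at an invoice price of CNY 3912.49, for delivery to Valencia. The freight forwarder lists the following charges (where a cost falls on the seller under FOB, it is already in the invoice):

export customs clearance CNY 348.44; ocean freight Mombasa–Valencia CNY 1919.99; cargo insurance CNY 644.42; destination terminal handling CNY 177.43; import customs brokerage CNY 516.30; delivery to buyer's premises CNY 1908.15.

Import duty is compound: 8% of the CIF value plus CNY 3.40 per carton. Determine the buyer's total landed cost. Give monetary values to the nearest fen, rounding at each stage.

Total landed cost: CNY 10351.73

FOB: the seller bears costs until goods are on board at the origin port; the buyer bears freight, insurance and all costs thereafter.
Already in the invoice (seller's account under FOB): export clearance — exclude.
CIF value = FOB price + freight + insurance = 3912.49 + 1919.99 + 644.42 = 6476.90
Ad valorem component: 6476.90 × 8% = 518.15
Specific component: 222 × 3.40 = 754.80
Import duty = 518.15 + 754.80 = 1272.95
Buyer bears: freight 1919.99 + insurance 644.42 + destination terminal 177.43 + brokerage 516.30 + delivery 1908.15 + duty 1272.95 = 6439.24
Landed cost = invoice 3912.49 + 6439.24 = 10351.73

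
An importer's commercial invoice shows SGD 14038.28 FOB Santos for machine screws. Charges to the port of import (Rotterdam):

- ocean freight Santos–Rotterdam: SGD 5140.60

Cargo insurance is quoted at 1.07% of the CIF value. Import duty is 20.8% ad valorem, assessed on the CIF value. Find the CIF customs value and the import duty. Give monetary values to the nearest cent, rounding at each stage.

CIF value: SGD 19386.31; import duty: SGD 4032.35

Let C be the CIF value. C = FOB price + freight + 1.07% × C
C − 1.07% × C = 14038.28 + 5140.60
0.9893 × C = 19178.88
C = 19178.88 / 0.9893 = 19386.31
Insurance premium = 1.07% × 19386.31 = 207.43
Import duty = 19386.31 × 20.8% = 4032.35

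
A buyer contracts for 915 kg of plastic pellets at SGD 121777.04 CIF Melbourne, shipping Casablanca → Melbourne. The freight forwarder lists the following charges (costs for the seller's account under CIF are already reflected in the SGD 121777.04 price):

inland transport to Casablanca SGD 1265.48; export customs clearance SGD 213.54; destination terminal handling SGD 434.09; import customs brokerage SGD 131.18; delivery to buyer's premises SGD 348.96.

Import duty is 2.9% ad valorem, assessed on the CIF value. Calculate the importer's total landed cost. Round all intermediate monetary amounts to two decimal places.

CIF: the seller pays costs through ocean freight and marine insurance to the destination port.
Already in the invoice (seller's account under CIF): inland to port, export clearance — exclude.
The CIF price already equals the CIF value: 121777.04
Import duty = 121777.04 × 2.9% = 3531.53
Buyer bears: destination terminal 434.09 + brokerage 131.18 + delivery 348.96 + duty 3531.53 = 4445.76
Landed cost = invoice 121777.04 + 4445.76 = 126222.80

Total landed cost: SGD 126222.80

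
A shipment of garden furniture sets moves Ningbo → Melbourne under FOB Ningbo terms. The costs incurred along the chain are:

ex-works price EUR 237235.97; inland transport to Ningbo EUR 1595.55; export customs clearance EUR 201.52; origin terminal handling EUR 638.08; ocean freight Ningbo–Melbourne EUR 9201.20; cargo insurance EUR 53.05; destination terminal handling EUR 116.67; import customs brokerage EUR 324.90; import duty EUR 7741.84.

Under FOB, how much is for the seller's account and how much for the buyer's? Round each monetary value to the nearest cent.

Seller: EUR 239671.12; buyer: EUR 17437.66

FOB: the seller bears costs until goods are on board at the origin port; the buyer bears freight, insurance and all costs thereafter.
Seller's account: goods 237235.97 + inland to port 1595.55 + export clearance 201.52 + origin terminal 638.08 = 239671.12
Buyer's account: freight 9201.20 + insurance 53.05 + destination terminal 116.67 + brokerage 324.90 + duty 7741.84 = 17437.66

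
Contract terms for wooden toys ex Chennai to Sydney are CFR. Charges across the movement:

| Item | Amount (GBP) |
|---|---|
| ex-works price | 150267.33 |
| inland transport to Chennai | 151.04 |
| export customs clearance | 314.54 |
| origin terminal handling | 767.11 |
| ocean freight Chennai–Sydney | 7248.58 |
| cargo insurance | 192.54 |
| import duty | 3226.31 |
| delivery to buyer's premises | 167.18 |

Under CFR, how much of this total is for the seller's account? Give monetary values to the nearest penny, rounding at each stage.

CFR: the seller pays costs through ocean freight to the destination port, but not insurance.
Seller's account: goods 150267.33 + inland to port 151.04 + export clearance 314.54 + origin terminal 767.11 + freight 7248.58 = 158748.60
Buyer's account: insurance 192.54 + duty 3226.31 + delivery 167.18 = 3586.03

Seller's account: GBP 158748.60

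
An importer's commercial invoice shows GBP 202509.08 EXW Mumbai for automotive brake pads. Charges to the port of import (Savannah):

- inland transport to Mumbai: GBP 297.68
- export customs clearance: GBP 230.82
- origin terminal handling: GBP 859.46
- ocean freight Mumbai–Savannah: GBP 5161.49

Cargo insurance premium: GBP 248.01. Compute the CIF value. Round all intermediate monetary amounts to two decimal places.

CIF value: GBP 209306.54

CIF = EXW price + pre-shipment costs + freight + insurance
CIF = 202509.08 + 297.68 + 230.82 + 859.46 + 5161.49 + 248.01 = 209306.54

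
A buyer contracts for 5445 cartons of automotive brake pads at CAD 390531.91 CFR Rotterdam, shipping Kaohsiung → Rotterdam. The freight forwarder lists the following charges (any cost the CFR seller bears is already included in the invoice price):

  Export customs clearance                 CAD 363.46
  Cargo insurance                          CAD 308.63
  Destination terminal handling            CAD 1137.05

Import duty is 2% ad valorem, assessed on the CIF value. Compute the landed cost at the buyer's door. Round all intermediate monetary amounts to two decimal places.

Total landed cost: CAD 399794.40

CFR: the seller pays costs through ocean freight to the destination port, but not insurance.
Already in the invoice (seller's account under CFR): export clearance — exclude.
CIF value = CFR price + insurance = 390531.91 + 308.63 = 390840.54
Import duty = 390840.54 × 2% = 7816.81
Buyer bears: insurance 308.63 + destination terminal 1137.05 + duty 7816.81 = 9262.49
Landed cost = invoice 390531.91 + 9262.49 = 399794.40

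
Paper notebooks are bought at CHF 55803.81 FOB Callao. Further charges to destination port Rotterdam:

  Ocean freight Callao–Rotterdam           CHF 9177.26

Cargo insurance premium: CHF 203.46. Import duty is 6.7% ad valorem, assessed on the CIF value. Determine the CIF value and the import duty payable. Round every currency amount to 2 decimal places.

CIF value: CHF 65184.53; import duty: CHF 4367.36

CIF = FOB price + freight + insurance
CIF = 55803.81 + 9177.26 + 203.46 = 65184.53
Import duty = 65184.53 × 6.7% = 4367.36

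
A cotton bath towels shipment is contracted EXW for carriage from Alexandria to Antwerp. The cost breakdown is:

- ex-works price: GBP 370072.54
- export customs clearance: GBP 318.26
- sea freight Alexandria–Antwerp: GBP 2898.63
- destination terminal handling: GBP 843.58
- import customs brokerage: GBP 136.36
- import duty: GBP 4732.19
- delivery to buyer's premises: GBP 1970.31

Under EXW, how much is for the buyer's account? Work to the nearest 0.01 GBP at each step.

EXW: the seller makes goods available at their premises; the buyer bears all onward costs.
Seller's account: goods 370072.54 = 370072.54
Buyer's account: export clearance 318.26 + freight 2898.63 + destination terminal 843.58 + brokerage 136.36 + duty 4732.19 + delivery 1970.31 = 10899.33

Buyer's account: GBP 10899.33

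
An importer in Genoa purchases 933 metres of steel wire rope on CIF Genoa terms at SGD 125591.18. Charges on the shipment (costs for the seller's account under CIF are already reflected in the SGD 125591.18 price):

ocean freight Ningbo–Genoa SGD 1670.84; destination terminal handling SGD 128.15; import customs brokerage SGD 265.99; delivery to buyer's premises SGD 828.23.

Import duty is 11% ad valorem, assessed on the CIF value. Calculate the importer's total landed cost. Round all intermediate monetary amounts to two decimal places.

Total landed cost: SGD 140628.58

CIF: the seller pays costs through ocean freight and marine insurance to the destination port.
Already in the invoice (seller's account under CIF): freight — exclude.
The CIF price already equals the CIF value: 125591.18
Import duty = 125591.18 × 11% = 13815.03
Buyer bears: destination terminal 128.15 + brokerage 265.99 + delivery 828.23 + duty 13815.03 = 15037.40
Landed cost = invoice 125591.18 + 15037.40 = 140628.58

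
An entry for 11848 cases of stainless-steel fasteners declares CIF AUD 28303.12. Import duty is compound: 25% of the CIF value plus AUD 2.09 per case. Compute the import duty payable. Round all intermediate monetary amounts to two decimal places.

Import duty: AUD 31838.10

Ad valorem component: 28303.12 × 25% = 7075.78
Specific component: 11848 × 2.09 = 24762.32
Import duty = 7075.78 + 24762.32 = 31838.10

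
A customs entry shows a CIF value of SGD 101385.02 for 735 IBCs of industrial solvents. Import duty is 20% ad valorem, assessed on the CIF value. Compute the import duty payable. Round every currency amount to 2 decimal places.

Import duty: SGD 20277.00

Import duty = 101385.02 × 20% = 20277.00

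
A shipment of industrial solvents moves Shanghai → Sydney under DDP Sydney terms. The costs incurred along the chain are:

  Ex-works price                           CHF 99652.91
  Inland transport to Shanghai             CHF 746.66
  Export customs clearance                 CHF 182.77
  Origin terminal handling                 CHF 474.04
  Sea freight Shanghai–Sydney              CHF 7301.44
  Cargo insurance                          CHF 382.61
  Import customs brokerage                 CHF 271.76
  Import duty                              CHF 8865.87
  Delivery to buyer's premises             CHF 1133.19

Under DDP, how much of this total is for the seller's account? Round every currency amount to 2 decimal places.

DDP: the seller bears all costs including import duty.
Seller's account: goods 99652.91 + inland to port 746.66 + export clearance 182.77 + origin terminal 474.04 + freight 7301.44 + insurance 382.61 + brokerage 271.76 + duty 8865.87 + delivery 1133.19 = 119011.25
Buyer's account: 0.00

Seller's account: CHF 119011.25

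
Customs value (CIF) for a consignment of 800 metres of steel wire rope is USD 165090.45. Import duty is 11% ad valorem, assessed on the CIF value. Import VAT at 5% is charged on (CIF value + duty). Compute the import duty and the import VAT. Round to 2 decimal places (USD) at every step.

Import duty = 165090.45 × 11% = 18159.95
VAT base = CIF + duty = 165090.45 + 18159.95 = 183250.40
Import VAT = 183250.40 × 5% = 9162.52

Import duty: USD 18159.95; import VAT: USD 9162.52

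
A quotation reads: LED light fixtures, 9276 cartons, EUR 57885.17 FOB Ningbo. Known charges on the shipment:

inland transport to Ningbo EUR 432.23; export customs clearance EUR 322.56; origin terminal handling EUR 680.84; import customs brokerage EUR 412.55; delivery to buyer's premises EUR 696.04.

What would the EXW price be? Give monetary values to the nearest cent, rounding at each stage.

EXW price: EUR 56449.54

Not relevant to the conversion: brokerage, delivery — on the buyer under both terms; not part of either seller's price.
From FOB to EXW, the seller no longer bears: inland to port, export clearance, origin terminal.
EXW price = 57885.17 − 432.23 − 322.56 − 680.84 = 56449.54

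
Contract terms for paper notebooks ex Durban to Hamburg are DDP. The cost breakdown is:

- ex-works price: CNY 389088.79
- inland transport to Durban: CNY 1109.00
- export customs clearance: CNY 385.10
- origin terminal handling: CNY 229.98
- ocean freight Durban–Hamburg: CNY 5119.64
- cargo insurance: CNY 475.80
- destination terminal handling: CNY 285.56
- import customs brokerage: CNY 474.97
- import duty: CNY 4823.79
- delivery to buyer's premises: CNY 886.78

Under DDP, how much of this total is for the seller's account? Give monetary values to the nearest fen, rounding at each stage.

Seller's account: CNY 402879.41

DDP: the seller bears all costs including import duty.
Seller's account: goods 389088.79 + inland to port 1109.00 + export clearance 385.10 + origin terminal 229.98 + freight 5119.64 + insurance 475.80 + destination terminal 285.56 + brokerage 474.97 + duty 4823.79 + delivery 886.78 = 402879.41
Buyer's account: 0.00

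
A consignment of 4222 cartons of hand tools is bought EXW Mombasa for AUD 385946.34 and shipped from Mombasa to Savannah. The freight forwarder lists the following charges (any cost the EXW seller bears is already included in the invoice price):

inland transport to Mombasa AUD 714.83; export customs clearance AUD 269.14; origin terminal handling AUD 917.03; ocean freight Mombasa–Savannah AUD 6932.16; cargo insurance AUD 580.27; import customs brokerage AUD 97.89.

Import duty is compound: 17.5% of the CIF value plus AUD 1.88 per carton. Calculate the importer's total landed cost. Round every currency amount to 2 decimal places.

EXW: the seller makes goods available at their premises; the buyer bears all onward costs.
CIF value = EXW price + inland to port + export clearance + origin terminal + freight + insurance = 385946.34 + 714.83 + 269.14 + 917.03 + 6932.16 + 580.27 = 395359.77
Ad valorem component: 395359.77 × 17.5% = 69187.96
Specific component: 4222 × 1.88 = 7937.36
Import duty = 69187.96 + 7937.36 = 77125.32
Buyer bears: inland to port 714.83 + export clearance 269.14 + origin terminal 917.03 + freight 6932.16 + insurance 580.27 + brokerage 97.89 + duty 77125.32 = 86636.64
Landed cost = invoice 385946.34 + 86636.64 = 472582.98

Total landed cost: AUD 472582.98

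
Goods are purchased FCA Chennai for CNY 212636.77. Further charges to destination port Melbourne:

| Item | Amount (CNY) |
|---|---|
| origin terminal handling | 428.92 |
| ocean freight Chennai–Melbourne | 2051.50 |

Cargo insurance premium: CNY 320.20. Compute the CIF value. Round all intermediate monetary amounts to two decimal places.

CIF = FCA price + pre-shipment costs + freight + insurance
CIF = 212636.77 + 428.92 + 2051.50 + 320.20 = 215437.39

CIF value: CNY 215437.39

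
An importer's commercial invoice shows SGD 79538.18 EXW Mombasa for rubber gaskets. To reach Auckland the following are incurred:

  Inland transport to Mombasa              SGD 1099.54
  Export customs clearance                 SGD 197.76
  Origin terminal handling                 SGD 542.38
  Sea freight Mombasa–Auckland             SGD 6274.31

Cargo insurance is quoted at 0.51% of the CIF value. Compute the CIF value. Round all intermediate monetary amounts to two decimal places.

CIF value: SGD 88101.49

Let C be the CIF value. C = EXW price + pre-shipment costs + freight + 0.51% × C
C − 0.51% × C = 79538.18 + 1099.54 + 197.76 + 542.38 + 6274.31
0.9949 × C = 87652.17
C = 87652.17 / 0.9949 = 88101.49
Insurance premium = 0.51% × 88101.49 = 449.32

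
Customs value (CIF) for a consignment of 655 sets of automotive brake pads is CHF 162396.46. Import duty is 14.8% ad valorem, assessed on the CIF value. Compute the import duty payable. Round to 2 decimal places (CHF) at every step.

Import duty: CHF 24034.68

Import duty = 162396.46 × 14.8% = 24034.68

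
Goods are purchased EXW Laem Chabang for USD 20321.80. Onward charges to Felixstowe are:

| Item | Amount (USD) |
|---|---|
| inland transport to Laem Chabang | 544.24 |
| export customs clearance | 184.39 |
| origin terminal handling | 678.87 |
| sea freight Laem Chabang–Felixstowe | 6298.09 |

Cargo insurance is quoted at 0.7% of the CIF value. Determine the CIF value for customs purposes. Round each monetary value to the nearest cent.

CIF value: USD 28224.96

Let C be the CIF value. C = EXW price + pre-shipment costs + freight + 0.7% × C
C − 0.7% × C = 20321.80 + 544.24 + 184.39 + 678.87 + 6298.09
0.993 × C = 28027.39
C = 28027.39 / 0.993 = 28224.96
Insurance premium = 0.7% × 28224.96 = 197.57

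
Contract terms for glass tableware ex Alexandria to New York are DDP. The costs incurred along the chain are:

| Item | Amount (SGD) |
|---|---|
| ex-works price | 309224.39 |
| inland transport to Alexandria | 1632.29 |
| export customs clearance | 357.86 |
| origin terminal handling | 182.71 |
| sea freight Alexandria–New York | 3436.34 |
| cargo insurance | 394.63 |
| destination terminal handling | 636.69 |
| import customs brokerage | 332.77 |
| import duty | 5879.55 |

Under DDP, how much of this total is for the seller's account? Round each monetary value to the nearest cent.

DDP: the seller bears all costs including import duty.
Seller's account: goods 309224.39 + inland to port 1632.29 + export clearance 357.86 + origin terminal 182.71 + freight 3436.34 + insurance 394.63 + destination terminal 636.69 + brokerage 332.77 + duty 5879.55 = 322077.23
Buyer's account: 0.00

Seller's account: SGD 322077.23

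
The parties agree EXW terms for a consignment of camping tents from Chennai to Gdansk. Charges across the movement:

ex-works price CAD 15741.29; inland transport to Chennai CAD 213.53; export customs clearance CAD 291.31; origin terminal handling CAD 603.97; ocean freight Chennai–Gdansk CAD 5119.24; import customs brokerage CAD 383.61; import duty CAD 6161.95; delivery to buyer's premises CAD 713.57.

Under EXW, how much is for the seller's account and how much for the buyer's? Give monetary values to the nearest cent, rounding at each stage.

Seller: CAD 15741.29; buyer: CAD 13487.18

EXW: the seller makes goods available at their premises; the buyer bears all onward costs.
Seller's account: goods 15741.29 = 15741.29
Buyer's account: inland to port 213.53 + export clearance 291.31 + origin terminal 603.97 + freight 5119.24 + brokerage 383.61 + duty 6161.95 + delivery 713.57 = 13487.18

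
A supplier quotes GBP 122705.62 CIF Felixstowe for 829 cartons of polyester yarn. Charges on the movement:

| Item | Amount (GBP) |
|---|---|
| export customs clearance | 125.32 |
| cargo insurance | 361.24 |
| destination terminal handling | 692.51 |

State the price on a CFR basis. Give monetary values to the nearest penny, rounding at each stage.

Not relevant to the conversion: export clearance — on the seller under both CIF and CFR; already in the CIF price and stays in the CFR price. destination terminal — on the buyer under both terms; not part of either seller's price.
From CIF to CFR, the seller no longer bears: insurance.
CFR price = 122705.62 − 361.24 = 122344.38

CFR price: GBP 122344.38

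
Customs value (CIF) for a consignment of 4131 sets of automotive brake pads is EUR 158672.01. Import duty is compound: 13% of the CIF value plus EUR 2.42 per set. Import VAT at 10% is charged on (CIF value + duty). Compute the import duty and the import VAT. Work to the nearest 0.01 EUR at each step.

Ad valorem component: 158672.01 × 13% = 20627.36
Specific component: 4131 × 2.42 = 9997.02
Import duty = 20627.36 + 9997.02 = 30624.38
VAT base = CIF + duty = 158672.01 + 30624.38 = 189296.39
Import VAT = 189296.39 × 10% = 18929.64

Import duty: EUR 30624.38; import VAT: EUR 18929.64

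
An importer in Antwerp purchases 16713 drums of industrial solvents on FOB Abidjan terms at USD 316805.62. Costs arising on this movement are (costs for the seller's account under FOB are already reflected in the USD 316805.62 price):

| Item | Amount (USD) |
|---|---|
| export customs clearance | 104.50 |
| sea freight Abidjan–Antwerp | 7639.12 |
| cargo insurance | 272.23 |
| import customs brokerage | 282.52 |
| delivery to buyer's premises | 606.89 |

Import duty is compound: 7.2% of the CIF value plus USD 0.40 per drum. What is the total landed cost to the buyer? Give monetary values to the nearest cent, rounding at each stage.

Total landed cost: USD 355671.20

FOB: the seller bears costs until goods are on board at the origin port; the buyer bears freight, insurance and all costs thereafter.
Already in the invoice (seller's account under FOB): export clearance — exclude.
CIF value = FOB price + freight + insurance = 316805.62 + 7639.12 + 272.23 = 324716.97
Ad valorem component: 324716.97 × 7.2% = 23379.62
Specific component: 16713 × 0.40 = 6685.20
Import duty = 23379.62 + 6685.20 = 30064.82
Buyer bears: freight 7639.12 + insurance 272.23 + brokerage 282.52 + delivery 606.89 + duty 30064.82 = 38865.58
Landed cost = invoice 316805.62 + 38865.58 = 355671.20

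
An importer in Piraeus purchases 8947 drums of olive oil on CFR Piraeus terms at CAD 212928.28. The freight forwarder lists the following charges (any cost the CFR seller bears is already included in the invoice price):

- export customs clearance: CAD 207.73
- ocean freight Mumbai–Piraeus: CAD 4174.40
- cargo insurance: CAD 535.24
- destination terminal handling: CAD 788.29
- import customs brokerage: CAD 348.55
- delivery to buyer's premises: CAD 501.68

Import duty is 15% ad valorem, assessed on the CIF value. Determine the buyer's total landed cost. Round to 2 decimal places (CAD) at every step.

CFR: the seller pays costs through ocean freight to the destination port, but not insurance.
Already in the invoice (seller's account under CFR): export clearance, freight — exclude.
CIF value = CFR price + insurance = 212928.28 + 535.24 = 213463.52
Import duty = 213463.52 × 15% = 32019.53
Buyer bears: insurance 535.24 + destination terminal 788.29 + brokerage 348.55 + delivery 501.68 + duty 32019.53 = 34193.29
Landed cost = invoice 212928.28 + 34193.29 = 247121.57

Total landed cost: CAD 247121.57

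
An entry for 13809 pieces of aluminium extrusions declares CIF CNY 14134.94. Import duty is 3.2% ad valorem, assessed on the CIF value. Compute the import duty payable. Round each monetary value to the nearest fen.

Import duty: CNY 452.32

Import duty = 14134.94 × 3.2% = 452.32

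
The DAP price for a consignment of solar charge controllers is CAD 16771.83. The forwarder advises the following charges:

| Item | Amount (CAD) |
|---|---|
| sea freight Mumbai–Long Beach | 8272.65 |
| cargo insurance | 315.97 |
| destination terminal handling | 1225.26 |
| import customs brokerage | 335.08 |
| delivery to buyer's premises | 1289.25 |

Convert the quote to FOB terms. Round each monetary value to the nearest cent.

FOB price: CAD 5668.70

Not relevant to the conversion: brokerage — on the buyer under both terms; not part of either seller's price.
From DAP to FOB, the seller no longer bears: freight, insurance, destination terminal, delivery.
FOB price = 16771.83 − 8272.65 − 315.97 − 1225.26 − 1289.25 = 5668.70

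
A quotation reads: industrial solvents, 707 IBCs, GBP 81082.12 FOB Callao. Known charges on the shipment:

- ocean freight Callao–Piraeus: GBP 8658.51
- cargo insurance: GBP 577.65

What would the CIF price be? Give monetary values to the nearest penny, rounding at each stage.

CIF price: GBP 90318.28

From FOB to CIF, the seller additionally bears: freight, insurance.
CIF price = 81082.12 + 8658.51 + 577.65 = 90318.28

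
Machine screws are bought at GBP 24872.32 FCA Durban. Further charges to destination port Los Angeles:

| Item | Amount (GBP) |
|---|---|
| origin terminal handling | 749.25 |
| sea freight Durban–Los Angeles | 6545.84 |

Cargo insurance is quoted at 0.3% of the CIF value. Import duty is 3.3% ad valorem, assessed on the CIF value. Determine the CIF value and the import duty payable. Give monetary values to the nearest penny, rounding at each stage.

CIF value: GBP 32264.20; import duty: GBP 1064.72

Let C be the CIF value. C = FCA price + pre-shipment costs + freight + 0.3% × C
C − 0.3% × C = 24872.32 + 749.25 + 6545.84
0.997 × C = 32167.41
C = 32167.41 / 0.997 = 32264.20
Insurance premium = 0.3% × 32264.20 = 96.79
Import duty = 32264.20 × 3.3% = 1064.72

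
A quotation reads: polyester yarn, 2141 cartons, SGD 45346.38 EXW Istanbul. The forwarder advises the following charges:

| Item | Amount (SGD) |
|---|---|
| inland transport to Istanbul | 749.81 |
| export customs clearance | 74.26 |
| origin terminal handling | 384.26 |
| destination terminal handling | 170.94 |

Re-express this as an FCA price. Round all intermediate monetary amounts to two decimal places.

Not relevant to the conversion: origin terminal, destination terminal — on the buyer under both terms; not part of either seller's price.
From EXW to FCA, the seller additionally bears: inland to port, export clearance.
FCA price = 45346.38 + 749.81 + 74.26 = 46170.45

FCA price: SGD 46170.45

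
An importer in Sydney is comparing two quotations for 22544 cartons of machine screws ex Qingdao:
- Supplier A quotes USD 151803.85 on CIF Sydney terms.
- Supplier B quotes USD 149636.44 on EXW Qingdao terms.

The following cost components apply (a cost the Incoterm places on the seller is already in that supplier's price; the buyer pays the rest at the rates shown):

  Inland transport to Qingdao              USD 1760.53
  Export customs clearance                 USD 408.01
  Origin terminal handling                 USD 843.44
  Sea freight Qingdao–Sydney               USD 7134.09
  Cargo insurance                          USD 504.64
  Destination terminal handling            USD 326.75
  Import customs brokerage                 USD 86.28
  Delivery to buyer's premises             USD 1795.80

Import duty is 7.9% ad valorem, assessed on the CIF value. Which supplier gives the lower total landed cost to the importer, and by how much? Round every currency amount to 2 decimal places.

Supplier A is cheaper by USD 9153.48

Supplier A (CIF):
The CIF price already equals the CIF value: 151803.85
Import duty = 151803.85 × 7.9% = 11992.50
Buyer bears (A): 326.75 + 86.28 + 1795.80 = 2208.83
Landed cost (A) = invoice 151803.85 + 2208.83 + duty 11992.50 = 166005.18
Supplier B (EXW):
CIF value = EXW price + inland to port + export clearance + origin terminal + freight + insurance = 149636.44 + 1760.53 + 408.01 + 843.44 + 7134.09 + 504.64 = 160287.15
Import duty = 160287.15 × 7.9% = 12662.68
Buyer bears (B): 1760.53 + 408.01 + 843.44 + 7134.09 + 504.64 + 326.75 + 86.28 + 1795.80 = 12859.54
Landed cost (B) = invoice 149636.44 + 12859.54 + duty 12662.68 = 175158.66
Difference = |166005.18 − 175158.66| = 9153.48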